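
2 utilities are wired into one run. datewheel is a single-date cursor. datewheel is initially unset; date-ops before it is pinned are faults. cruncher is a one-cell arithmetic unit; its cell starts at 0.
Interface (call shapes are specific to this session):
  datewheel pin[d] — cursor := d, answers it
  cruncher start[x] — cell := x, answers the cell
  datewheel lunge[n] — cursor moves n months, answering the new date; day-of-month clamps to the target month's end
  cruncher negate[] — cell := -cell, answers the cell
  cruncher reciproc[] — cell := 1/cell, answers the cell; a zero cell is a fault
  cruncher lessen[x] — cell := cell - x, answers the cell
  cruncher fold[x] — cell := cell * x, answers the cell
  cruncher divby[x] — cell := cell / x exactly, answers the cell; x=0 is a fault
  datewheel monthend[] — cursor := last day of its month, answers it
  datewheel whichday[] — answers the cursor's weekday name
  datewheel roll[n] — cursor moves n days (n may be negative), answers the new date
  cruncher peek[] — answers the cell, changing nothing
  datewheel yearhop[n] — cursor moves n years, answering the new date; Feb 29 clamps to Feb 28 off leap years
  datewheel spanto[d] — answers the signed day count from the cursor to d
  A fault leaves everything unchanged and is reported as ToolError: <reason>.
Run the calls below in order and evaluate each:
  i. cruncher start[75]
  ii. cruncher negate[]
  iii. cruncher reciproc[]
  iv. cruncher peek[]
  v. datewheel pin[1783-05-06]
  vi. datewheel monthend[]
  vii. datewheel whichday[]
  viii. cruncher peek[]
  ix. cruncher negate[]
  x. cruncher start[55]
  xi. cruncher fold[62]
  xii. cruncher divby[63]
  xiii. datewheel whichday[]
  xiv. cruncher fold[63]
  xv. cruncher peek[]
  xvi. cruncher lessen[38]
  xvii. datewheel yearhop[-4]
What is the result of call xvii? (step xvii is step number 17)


[in] cruncher start x→75
= 75
[in] cruncher negate
= -75
[in] cruncher reciproc
= -1/75
[in] cruncher peek
= -1/75
[in] datewheel pin d→1783-05-06
= 1783-05-06
[in] datewheel monthend
= 1783-05-31
[in] datewheel whichday
= Saturday
[in] cruncher peek
= -1/75
[in] cruncher negate
= 1/75
[in] cruncher start x→55
= 55
[in] cruncher fold x→62
= 3410
[in] cruncher divby x→63
= 3410/63
[in] datewheel whichday
= Saturday
[in] cruncher fold x→63
= 3410
[in] cruncher peek
= 3410
[in] cruncher lessen x→38
= 3372
[in] datewheel yearhop n→-4
= 1779-05-31

Answer: 1779-05-31


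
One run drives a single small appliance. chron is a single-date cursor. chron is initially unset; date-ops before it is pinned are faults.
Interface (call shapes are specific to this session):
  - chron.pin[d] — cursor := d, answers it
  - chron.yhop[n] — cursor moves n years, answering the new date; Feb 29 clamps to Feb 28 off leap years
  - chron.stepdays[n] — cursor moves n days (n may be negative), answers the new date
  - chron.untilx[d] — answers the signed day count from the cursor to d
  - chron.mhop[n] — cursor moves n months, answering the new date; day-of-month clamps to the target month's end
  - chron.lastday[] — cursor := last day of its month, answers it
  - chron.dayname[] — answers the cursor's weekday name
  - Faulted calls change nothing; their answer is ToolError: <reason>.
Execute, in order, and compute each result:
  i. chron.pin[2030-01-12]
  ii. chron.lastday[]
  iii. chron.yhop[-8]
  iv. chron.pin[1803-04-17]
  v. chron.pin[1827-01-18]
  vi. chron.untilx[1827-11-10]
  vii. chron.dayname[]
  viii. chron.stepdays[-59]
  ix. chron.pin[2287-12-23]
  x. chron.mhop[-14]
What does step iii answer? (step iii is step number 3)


Answer: 2022-01-31

Derivation:
>>> pin d='2030-01-12'
  2030-01-12
>>> lastday
  2030-01-31
>>> yhop n='-8'
  2022-01-31
>>> pin d='1803-04-17'
  1803-04-17
>>> pin d='1827-01-18'
  1827-01-18
>>> untilx d='1827-11-10'
  296
>>> dayname
  Thursday
>>> stepdays n='-59'
  1826-11-20
>>> pin d='2287-12-23'
  2287-12-23
>>> mhop n='-14'
  2286-10-23


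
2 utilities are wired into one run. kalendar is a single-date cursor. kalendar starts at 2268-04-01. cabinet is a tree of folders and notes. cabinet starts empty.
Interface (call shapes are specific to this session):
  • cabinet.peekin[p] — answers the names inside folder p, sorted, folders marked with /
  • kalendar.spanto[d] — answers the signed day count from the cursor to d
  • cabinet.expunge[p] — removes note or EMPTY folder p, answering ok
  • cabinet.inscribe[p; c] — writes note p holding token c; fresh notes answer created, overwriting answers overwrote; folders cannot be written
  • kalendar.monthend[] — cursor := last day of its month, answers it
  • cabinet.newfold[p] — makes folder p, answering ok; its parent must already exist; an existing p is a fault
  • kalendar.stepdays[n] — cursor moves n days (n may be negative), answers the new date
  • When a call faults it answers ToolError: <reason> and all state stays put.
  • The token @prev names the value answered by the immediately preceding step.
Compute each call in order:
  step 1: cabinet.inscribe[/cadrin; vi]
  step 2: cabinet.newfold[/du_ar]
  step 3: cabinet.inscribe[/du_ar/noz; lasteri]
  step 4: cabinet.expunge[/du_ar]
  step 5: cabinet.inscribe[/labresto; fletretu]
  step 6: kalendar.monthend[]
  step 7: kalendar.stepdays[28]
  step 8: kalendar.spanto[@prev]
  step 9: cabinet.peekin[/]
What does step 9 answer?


Answer: [cadrin, du_ar/, labresto]

Derivation:
→ inscribe(p→/cadrin, c→vi)
← created
→ newfold(p→/du_ar)
← ok
→ inscribe(p→/du_ar/noz, c→lasteri)
← created
→ expunge(p→/du_ar)
← ToolError: not empty
→ inscribe(p→/labresto, c→fletretu)
← created
→ monthend()
← 2268-04-30
→ stepdays(n→28)
← 2268-05-28
→ spanto(d→@prev)
← 0
→ peekin(p→/)
← [cadrin, du_ar/, labresto]


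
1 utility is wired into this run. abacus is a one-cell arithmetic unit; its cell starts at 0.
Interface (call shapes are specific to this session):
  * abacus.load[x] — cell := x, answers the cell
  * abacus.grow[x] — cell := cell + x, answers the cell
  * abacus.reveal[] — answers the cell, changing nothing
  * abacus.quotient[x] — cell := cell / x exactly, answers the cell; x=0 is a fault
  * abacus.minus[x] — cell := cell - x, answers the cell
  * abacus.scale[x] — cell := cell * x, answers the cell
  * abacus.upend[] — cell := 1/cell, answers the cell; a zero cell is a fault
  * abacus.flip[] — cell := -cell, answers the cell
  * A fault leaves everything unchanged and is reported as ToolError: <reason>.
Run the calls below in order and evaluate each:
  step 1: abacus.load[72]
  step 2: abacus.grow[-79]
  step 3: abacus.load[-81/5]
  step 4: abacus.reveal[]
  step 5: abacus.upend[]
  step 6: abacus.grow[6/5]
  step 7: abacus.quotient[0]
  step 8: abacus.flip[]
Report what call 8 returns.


> abacus.load 72
[out] 72
> abacus.grow -79
[out] -7
> abacus.load -81/5
[out] -81/5
> abacus.reveal
[out] -81/5
> abacus.upend
[out] -5/81
> abacus.grow 6/5
[out] 461/405
> abacus.quotient 0
[out] ToolError: division by zero
> abacus.flip
[out] -461/405

Answer: -461/405


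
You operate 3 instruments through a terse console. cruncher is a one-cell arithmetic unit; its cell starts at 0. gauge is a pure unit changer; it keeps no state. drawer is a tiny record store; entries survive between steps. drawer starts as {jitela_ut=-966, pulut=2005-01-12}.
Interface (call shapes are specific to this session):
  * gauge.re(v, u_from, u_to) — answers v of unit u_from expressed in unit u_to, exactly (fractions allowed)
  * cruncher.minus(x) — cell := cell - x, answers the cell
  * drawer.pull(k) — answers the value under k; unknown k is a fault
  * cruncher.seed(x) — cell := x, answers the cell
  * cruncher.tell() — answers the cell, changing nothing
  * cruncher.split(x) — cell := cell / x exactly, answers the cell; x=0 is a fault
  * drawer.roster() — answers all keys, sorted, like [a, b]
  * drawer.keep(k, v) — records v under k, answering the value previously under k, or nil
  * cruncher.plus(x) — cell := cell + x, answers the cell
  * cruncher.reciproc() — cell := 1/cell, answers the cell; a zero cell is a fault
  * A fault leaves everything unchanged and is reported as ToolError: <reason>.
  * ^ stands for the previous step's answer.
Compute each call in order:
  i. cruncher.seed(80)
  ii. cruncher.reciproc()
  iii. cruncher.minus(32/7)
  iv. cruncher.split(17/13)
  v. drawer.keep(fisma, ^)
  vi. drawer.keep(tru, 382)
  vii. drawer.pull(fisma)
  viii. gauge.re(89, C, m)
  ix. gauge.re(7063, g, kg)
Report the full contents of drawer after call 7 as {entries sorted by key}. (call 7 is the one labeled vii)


→ cruncher.seed(x='80')
← 80
→ cruncher.reciproc()
← 1/80
→ cruncher.minus(x='32/7')
← -2553/560
→ cruncher.split(x='17/13')
← -33189/9520
→ drawer.keep(k='fisma', v='^')
← nil
→ drawer.keep(k='tru', v='382')
← nil
→ drawer.pull(k='fisma')
← -33189/9520
→ gauge.re(v='89', u_from='C', u_to='m')
← ToolError: incompatible units
→ gauge.re(v='7063', u_from='g', u_to='kg')
← 7063/1000

Answer: {fisma=-33189/9520, jitela_ut=-966, pulut=2005-01-12, tru=382}


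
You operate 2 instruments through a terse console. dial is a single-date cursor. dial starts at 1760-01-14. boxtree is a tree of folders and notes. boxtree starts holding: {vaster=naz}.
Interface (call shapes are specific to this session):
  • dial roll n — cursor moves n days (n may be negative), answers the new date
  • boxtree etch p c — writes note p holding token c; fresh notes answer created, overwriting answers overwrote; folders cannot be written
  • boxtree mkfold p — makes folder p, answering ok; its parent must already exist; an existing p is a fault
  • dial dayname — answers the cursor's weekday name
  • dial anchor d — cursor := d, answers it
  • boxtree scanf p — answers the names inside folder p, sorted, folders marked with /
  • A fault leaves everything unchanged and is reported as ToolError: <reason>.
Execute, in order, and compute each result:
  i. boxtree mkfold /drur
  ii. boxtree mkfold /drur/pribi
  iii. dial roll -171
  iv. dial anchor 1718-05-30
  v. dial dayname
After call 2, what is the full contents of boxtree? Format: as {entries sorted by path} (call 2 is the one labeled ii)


Answer: {drur/, drur/pribi/, vaster=naz}

Derivation:
Act: boxtree mkfold[/drur]
Obs: ok
Act: boxtree mkfold[/drur/pribi]
Obs: ok
Act: dial roll[-171]
Obs: 1759-07-27
Act: dial anchor[1718-05-30]
Obs: 1718-05-30
Act: dial dayname[]
Obs: Monday


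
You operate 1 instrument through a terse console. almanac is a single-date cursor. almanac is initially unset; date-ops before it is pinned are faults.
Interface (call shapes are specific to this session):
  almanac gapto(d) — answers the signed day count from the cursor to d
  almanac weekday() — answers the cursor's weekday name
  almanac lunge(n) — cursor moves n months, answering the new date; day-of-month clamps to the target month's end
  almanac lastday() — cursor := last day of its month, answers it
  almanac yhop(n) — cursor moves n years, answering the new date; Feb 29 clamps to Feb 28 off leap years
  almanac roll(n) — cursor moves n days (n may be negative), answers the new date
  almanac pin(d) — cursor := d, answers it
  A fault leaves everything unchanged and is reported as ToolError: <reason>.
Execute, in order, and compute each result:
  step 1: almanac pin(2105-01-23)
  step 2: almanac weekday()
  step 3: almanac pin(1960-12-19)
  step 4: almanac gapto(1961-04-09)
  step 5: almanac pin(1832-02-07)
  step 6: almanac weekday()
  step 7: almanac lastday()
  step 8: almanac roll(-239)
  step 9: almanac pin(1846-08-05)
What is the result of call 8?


-> almanac pin(d='2105-01-23')
<- 2105-01-23
-> almanac weekday()
<- Friday
-> almanac pin(d='1960-12-19')
<- 1960-12-19
-> almanac gapto(d='1961-04-09')
<- 111
-> almanac pin(d='1832-02-07')
<- 1832-02-07
-> almanac weekday()
<- Tuesday
-> almanac lastday()
<- 1832-02-29
-> almanac roll(n='-239')
<- 1831-07-05
-> almanac pin(d='1846-08-05')
<- 1846-08-05

Answer: 1831-07-05


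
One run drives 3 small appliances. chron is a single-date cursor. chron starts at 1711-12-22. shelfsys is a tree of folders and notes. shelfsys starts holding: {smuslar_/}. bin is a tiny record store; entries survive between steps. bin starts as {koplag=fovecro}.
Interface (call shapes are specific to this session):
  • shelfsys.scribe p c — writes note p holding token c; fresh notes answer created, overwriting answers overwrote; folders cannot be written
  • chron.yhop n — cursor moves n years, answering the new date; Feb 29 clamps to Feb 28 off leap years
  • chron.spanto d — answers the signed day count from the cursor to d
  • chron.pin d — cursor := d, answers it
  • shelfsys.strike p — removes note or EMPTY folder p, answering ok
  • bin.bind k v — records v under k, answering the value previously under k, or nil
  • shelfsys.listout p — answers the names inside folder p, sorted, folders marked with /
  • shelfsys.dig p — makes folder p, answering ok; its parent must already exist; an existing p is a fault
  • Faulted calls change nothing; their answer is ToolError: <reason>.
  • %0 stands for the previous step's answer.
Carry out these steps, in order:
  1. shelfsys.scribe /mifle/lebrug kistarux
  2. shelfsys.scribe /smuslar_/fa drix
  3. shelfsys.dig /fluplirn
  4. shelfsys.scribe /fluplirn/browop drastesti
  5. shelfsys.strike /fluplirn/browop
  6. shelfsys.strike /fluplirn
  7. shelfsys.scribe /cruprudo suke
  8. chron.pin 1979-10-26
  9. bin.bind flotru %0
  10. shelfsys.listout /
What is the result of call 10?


Answer: [cruprudo, smuslar_/]

Derivation:
;; 1. scribe(/mifle/lebrug, kistarux) -> ToolError: no parent
;; 2. scribe(/smuslar_/fa, drix) -> created
;; 3. dig(/fluplirn) -> ok
;; 4. scribe(/fluplirn/browop, drastesti) -> created
;; 5. strike(/fluplirn/browop) -> ok
;; 6. strike(/fluplirn) -> ok
;; 7. scribe(/cruprudo, suke) -> created
;; 8. pin(1979-10-26) -> 1979-10-26
;; 9. bind(flotru, %0) -> nil
;; 10. listout(/) -> [cruprudo, smuslar_/]


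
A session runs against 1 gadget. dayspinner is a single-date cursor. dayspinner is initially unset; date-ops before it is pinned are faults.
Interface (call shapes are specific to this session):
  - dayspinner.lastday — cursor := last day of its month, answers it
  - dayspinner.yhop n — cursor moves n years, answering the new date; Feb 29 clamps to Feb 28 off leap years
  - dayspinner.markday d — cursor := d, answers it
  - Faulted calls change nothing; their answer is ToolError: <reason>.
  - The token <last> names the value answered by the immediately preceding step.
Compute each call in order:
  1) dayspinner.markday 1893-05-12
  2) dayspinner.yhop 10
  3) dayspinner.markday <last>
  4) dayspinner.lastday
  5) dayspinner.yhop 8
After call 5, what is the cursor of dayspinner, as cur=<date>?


# markday(d=1893-05-12) : 1893-05-12
# yhop(n=10) : 1903-05-12
# markday(d=<last>) : 1903-05-12
# lastday() : 1903-05-31
# yhop(n=8) : 1911-05-31

Answer: cur=1911-05-31


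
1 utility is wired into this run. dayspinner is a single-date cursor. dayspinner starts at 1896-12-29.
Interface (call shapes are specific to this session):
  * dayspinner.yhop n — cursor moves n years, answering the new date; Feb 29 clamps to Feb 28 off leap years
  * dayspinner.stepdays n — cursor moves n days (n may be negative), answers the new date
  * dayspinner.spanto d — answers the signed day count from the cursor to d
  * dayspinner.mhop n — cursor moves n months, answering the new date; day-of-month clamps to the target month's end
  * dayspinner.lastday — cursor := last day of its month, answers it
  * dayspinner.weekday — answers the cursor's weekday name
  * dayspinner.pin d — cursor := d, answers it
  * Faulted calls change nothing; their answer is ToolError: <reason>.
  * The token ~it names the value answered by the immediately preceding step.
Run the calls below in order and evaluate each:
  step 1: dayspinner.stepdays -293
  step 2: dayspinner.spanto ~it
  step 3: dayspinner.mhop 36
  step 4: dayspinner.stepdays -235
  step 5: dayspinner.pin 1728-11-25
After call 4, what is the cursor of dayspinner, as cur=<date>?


==> dayspinner.stepdays(-293)
<== 1896-03-11
==> dayspinner.spanto(~it)
<== 0
==> dayspinner.mhop(36)
<== 1899-03-11
==> dayspinner.stepdays(-235)
<== 1898-07-19
==> dayspinner.pin(1728-11-25)
<== 1728-11-25

Answer: cur=1898-07-19


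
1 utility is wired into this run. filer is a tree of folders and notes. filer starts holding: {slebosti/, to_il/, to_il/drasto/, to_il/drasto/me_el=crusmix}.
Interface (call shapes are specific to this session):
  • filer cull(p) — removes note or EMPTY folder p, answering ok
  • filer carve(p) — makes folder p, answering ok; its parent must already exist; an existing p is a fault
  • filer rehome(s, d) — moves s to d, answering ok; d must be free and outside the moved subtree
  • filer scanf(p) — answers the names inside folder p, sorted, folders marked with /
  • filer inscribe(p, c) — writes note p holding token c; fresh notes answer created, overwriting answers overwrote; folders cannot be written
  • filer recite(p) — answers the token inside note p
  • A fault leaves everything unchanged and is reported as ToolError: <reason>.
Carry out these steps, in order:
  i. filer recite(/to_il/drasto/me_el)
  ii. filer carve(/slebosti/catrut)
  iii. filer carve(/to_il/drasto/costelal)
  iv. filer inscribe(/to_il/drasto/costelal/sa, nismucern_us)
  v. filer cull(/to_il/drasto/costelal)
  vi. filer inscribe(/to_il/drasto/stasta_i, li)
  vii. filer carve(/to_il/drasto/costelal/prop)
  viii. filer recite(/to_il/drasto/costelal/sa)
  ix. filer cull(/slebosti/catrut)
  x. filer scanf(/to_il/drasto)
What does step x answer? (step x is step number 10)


Act: filer recite[p=/to_il/drasto/me_el]
Obs: crusmix
Act: filer carve[p=/slebosti/catrut]
Obs: ok
Act: filer carve[p=/to_il/drasto/costelal]
Obs: ok
Act: filer inscribe[p=/to_il/drasto/costelal/sa; c=nismucern_us]
Obs: created
Act: filer cull[p=/to_il/drasto/costelal]
Obs: ToolError: not empty
Act: filer inscribe[p=/to_il/drasto/stasta_i; c=li]
Obs: created
Act: filer carve[p=/to_il/drasto/costelal/prop]
Obs: ok
Act: filer recite[p=/to_il/drasto/costelal/sa]
Obs: nismucern_us
Act: filer cull[p=/slebosti/catrut]
Obs: ok
Act: filer scanf[p=/to_il/drasto]
Obs: [costelal/, me_el, stasta_i]

Answer: [costelal/, me_el, stasta_i]


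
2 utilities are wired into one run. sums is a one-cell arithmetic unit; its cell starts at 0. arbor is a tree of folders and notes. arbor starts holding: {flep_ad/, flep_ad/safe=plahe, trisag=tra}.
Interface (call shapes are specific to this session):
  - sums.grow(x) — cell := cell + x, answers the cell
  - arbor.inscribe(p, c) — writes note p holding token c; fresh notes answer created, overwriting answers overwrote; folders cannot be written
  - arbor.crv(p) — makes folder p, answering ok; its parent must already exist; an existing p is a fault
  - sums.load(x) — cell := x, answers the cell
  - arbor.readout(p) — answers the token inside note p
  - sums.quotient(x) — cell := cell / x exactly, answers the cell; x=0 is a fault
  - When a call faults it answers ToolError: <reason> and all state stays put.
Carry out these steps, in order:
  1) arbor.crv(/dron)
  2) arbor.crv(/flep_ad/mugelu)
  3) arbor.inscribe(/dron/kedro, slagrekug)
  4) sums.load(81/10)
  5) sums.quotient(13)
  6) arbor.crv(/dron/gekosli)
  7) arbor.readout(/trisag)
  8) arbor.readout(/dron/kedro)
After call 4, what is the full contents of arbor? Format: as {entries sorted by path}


==> arbor.crv(/dron)
<== ok
==> arbor.crv(/flep_ad/mugelu)
<== ok
==> arbor.inscribe(/dron/kedro, slagrekug)
<== created
==> sums.load(81/10)
<== 81/10
==> sums.quotient(13)
<== 81/130
==> arbor.crv(/dron/gekosli)
<== ok
==> arbor.readout(/trisag)
<== tra
==> arbor.readout(/dron/kedro)
<== slagrekug

Answer: {dron/, dron/kedro=slagrekug, flep_ad/, flep_ad/mugelu/, flep_ad/safe=plahe, trisag=tra}


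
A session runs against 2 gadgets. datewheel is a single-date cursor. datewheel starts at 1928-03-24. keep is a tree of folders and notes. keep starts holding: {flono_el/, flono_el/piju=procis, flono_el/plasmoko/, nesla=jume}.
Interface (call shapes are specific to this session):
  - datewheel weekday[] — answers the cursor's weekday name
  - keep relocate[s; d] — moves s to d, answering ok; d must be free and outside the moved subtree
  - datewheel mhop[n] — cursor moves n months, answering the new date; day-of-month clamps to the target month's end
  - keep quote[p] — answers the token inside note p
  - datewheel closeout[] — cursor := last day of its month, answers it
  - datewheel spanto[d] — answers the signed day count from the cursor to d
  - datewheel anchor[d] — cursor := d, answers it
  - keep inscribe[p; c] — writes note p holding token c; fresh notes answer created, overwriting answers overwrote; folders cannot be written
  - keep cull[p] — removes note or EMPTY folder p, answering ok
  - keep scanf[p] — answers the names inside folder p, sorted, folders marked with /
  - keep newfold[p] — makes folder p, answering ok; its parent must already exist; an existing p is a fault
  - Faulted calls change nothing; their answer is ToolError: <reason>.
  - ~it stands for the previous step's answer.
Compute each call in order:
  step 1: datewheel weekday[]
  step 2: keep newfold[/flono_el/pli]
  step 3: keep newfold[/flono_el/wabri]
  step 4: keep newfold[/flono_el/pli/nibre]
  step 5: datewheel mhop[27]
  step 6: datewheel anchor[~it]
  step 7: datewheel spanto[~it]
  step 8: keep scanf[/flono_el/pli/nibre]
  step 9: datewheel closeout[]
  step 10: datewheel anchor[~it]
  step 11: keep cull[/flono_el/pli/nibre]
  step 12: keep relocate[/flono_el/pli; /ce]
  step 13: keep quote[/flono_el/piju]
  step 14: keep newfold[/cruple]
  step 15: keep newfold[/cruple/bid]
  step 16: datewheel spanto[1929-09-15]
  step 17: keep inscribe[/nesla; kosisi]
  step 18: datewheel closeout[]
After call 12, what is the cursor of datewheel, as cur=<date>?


Answer: cur=1930-06-30

Derivation:
-> datewheel weekday()
<- Saturday
-> keep newfold(p: /flono_el/pli)
<- ok
-> keep newfold(p: /flono_el/wabri)
<- ok
-> keep newfold(p: /flono_el/pli/nibre)
<- ok
-> datewheel mhop(n: 27)
<- 1930-06-24
-> datewheel anchor(d: ~it)
<- 1930-06-24
-> datewheel spanto(d: ~it)
<- 0
-> keep scanf(p: /flono_el/pli/nibre)
<- []
-> datewheel closeout()
<- 1930-06-30
-> datewheel anchor(d: ~it)
<- 1930-06-30
-> keep cull(p: /flono_el/pli/nibre)
<- ok
-> keep relocate(s: /flono_el/pli, d: /ce)
<- ok
-> keep quote(p: /flono_el/piju)
<- procis
-> keep newfold(p: /cruple)
<- ok
-> keep newfold(p: /cruple/bid)
<- ok
-> datewheel spanto(d: 1929-09-15)
<- -288
-> keep inscribe(p: /nesla, c: kosisi)
<- overwrote
-> datewheel closeout()
<- 1930-06-30


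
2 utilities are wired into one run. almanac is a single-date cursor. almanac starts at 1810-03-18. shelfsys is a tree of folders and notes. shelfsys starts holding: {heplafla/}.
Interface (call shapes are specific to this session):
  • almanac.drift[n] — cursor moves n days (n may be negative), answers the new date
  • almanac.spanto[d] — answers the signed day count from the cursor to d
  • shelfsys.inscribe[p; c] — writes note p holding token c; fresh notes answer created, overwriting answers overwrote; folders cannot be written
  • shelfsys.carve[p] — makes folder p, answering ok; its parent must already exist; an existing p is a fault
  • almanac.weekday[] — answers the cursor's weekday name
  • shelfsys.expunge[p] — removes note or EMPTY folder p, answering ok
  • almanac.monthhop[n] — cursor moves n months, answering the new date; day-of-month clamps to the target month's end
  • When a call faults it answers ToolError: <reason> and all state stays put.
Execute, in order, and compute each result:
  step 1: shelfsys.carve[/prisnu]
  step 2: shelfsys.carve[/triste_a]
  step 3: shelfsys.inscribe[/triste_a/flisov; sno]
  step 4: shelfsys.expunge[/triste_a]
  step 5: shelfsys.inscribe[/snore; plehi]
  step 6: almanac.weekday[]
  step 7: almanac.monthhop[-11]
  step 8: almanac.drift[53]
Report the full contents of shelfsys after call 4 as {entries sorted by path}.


Answer: {heplafla/, prisnu/, triste_a/, triste_a/flisov=sno}

Derivation:
>>> carve p=/prisnu
[out] ok
>>> carve p=/triste_a
[out] ok
>>> inscribe p=/triste_a/flisov c=sno
[out] created
>>> expunge p=/triste_a
[out] ToolError: not empty
>>> inscribe p=/snore c=plehi
[out] created
>>> weekday
[out] Sunday
>>> monthhop n=-11
[out] 1809-04-18
>>> drift n=53
[out] 1809-06-10


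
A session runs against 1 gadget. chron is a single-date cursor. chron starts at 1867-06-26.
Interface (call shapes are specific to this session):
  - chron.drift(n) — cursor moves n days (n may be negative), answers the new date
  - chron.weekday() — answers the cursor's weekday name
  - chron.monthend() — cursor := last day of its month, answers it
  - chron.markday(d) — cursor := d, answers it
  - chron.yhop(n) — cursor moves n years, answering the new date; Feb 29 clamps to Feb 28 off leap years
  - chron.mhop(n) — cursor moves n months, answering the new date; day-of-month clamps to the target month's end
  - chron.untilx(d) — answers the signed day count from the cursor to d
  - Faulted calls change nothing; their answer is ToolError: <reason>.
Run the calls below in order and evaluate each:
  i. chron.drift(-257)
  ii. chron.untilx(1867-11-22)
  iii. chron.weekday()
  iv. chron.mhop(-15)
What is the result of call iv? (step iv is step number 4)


Answer: 1865-07-12

Derivation:
[in] chron.drift -257
[out] 1866-10-12
[in] chron.untilx 1867-11-22
[out] 406
[in] chron.weekday
[out] Friday
[in] chron.mhop -15
[out] 1865-07-12


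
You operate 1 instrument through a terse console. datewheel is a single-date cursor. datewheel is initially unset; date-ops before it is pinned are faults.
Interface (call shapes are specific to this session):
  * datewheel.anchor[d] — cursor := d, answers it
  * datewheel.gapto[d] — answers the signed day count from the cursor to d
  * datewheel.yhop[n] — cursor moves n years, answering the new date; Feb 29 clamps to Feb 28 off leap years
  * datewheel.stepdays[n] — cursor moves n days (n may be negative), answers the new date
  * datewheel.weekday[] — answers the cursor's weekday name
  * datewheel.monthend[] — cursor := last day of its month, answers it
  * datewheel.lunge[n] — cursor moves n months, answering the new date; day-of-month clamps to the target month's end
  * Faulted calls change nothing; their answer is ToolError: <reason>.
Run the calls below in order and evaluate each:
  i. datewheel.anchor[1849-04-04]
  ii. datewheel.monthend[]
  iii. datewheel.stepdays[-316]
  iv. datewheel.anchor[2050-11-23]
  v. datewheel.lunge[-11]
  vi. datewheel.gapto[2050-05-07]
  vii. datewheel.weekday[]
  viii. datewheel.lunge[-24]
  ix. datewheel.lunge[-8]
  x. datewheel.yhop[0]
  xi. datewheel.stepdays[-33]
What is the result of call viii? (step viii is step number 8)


Answer: 2047-12-23

Derivation:
>>> anchor d→1849-04-04
[out] 1849-04-04
>>> monthend
[out] 1849-04-30
>>> stepdays n→-316
[out] 1848-06-18
>>> anchor d→2050-11-23
[out] 2050-11-23
>>> lunge n→-11
[out] 2049-12-23
>>> gapto d→2050-05-07
[out] 135
>>> weekday
[out] Thursday
>>> lunge n→-24
[out] 2047-12-23
>>> lunge n→-8
[out] 2047-04-23
>>> yhop n→0
[out] 2047-04-23
>>> stepdays n→-33
[out] 2047-03-21


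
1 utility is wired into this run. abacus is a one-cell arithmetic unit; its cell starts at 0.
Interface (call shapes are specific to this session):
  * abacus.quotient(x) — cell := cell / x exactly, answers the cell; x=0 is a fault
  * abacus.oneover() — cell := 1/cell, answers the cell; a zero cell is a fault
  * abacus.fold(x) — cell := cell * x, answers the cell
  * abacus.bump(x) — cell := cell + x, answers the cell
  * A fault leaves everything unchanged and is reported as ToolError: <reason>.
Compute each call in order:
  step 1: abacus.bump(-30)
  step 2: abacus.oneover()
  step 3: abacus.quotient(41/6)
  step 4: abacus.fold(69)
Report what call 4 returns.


CALL bump[x='-30']
RET  -30
CALL oneover[]
RET  -1/30
CALL quotient[x='41/6']
RET  -1/205
CALL fold[x='69']
RET  -69/205

Answer: -69/205


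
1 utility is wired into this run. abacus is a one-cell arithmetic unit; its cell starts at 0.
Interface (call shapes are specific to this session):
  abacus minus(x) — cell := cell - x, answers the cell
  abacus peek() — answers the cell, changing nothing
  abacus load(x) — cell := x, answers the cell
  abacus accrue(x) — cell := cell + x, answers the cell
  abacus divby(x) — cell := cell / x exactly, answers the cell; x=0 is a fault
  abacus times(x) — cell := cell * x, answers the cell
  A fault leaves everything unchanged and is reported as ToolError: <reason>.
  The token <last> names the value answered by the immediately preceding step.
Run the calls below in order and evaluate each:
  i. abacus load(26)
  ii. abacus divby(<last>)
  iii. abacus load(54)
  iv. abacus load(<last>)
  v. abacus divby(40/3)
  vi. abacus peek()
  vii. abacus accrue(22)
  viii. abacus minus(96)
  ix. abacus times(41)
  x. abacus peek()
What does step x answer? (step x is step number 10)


// 1. abacus load(x: 26) => 26
// 2. abacus divby(x: <last>) => 1
// 3. abacus load(x: 54) => 54
// 4. abacus load(x: <last>) => 54
// 5. abacus divby(x: 40/3) => 81/20
// 6. abacus peek() => 81/20
// 7. abacus accrue(x: 22) => 521/20
// 8. abacus minus(x: 96) => -1399/20
// 9. abacus times(x: 41) => -57359/20
// 10. abacus peek() => -57359/20

Answer: -57359/20


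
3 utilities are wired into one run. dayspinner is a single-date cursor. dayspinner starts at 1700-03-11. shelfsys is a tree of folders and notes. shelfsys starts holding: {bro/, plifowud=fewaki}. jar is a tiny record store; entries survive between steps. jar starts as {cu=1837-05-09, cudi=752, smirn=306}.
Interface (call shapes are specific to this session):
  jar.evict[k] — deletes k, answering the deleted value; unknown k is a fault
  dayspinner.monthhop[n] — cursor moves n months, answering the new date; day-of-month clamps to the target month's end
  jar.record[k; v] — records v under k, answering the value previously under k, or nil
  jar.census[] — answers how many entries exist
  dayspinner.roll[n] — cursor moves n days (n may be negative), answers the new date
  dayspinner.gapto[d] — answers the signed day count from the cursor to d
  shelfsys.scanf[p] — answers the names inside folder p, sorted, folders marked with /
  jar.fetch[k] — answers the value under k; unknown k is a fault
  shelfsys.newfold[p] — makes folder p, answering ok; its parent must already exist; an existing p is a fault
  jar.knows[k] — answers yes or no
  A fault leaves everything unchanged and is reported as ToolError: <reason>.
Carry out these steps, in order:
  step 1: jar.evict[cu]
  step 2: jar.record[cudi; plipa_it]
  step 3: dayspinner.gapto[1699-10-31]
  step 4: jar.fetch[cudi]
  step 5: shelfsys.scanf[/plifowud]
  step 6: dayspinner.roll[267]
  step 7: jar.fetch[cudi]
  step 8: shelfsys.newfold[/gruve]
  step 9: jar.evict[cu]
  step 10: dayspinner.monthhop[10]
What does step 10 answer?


Answer: 1701-10-03

Derivation:
% 1. evict(k: cu) : 1837-05-09
% 2. record(k: cudi, v: plipa_it) : 752
% 3. gapto(d: 1699-10-31) : -131
% 4. fetch(k: cudi) : plipa_it
% 5. scanf(p: /plifowud) : ToolError: not a directory
% 6. roll(n: 267) : 1700-12-03
% 7. fetch(k: cudi) : plipa_it
% 8. newfold(p: /gruve) : ok
% 9. evict(k: cu) : ToolError: no such key cu
% 10. monthhop(n: 10) : 1701-10-03


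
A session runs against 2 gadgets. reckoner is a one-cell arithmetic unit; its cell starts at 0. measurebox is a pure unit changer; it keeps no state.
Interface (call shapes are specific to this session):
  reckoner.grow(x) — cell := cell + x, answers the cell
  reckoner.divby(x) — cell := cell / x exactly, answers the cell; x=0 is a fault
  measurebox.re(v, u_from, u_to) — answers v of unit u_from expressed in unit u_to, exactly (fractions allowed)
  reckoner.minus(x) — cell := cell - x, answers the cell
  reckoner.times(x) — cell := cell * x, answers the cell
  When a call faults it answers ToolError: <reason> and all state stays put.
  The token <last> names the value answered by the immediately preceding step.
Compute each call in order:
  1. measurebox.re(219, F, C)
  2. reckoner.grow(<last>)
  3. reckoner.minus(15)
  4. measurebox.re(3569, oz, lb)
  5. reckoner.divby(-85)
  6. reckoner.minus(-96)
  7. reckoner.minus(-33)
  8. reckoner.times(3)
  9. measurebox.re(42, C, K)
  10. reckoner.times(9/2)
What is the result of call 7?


I invoke re using v=219, u_from=F, u_to=C, which returns 935/9.
I call grow using x=<last>, yielding 935/9.
I use minus using x=15: 800/9.
Then re using v=3569, u_from=oz, u_to=lb, → 3569/16.
I call divby using x=-85, and observe -160/153.
Invoking minus using x=-96, yielding 14528/153.
I call minus using x=-33, — result: 19577/153.
Next I call times using x=3, giving 19577/51.
I run re using v=42, u_from=C, u_to=K, which returns 6303/20.
Next I call times using x=9/2, — result: 58731/34.

Answer: 19577/153


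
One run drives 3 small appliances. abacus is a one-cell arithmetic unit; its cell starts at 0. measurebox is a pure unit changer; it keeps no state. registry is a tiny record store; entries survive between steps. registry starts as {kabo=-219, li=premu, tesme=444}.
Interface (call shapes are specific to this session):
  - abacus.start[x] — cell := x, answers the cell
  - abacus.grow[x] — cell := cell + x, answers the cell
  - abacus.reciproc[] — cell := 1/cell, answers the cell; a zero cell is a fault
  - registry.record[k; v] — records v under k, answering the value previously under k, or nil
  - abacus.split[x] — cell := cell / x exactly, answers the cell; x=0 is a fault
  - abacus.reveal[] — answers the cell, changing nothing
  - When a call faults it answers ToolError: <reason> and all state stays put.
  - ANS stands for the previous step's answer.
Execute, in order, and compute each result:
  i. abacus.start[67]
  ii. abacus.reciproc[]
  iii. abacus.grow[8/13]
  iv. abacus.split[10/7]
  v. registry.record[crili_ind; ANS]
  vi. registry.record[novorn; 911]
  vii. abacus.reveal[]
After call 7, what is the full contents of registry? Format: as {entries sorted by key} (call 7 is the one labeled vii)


Answer: {crili_ind=3843/8710, kabo=-219, li=premu, novorn=911, tesme=444}

Derivation:
Now I run abacus.start using x: 67: 67.
I run abacus.reciproc(), yielding 1/67.
I invoke abacus.grow using x: 8/13, and see 549/871.
I use abacus.split using x: 10/7: 3843/8710.
Now I run registry.record using k: crili_ind, v: ANS, yielding nil.
I invoke registry.record using k: novorn, v: 911: nil.
Now I run abacus.reveal(), — result: 3843/8710.


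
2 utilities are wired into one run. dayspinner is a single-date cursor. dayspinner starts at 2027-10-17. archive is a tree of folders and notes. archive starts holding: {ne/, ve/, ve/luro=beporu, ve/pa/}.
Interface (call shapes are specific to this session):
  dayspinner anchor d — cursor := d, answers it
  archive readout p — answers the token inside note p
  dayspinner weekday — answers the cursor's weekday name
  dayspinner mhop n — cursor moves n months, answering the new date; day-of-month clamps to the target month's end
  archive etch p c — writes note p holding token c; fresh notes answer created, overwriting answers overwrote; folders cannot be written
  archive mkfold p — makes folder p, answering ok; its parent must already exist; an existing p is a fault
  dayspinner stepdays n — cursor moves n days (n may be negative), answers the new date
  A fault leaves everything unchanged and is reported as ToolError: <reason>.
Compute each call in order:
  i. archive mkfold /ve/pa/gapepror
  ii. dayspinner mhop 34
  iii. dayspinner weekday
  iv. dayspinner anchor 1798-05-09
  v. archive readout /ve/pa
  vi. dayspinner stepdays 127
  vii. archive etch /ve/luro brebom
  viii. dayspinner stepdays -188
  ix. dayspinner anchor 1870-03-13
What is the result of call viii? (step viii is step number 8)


CALL archive mkfold[p: /ve/pa/gapepror]
RET  ok
CALL dayspinner mhop[n: 34]
RET  2030-08-17
CALL dayspinner weekday[]
RET  Saturday
CALL dayspinner anchor[d: 1798-05-09]
RET  1798-05-09
CALL archive readout[p: /ve/pa]
RET  ToolError: is a directory
CALL dayspinner stepdays[n: 127]
RET  1798-09-13
CALL archive etch[p: /ve/luro; c: brebom]
RET  overwrote
CALL dayspinner stepdays[n: -188]
RET  1798-03-09
CALL dayspinner anchor[d: 1870-03-13]
RET  1870-03-13

Answer: 1798-03-09


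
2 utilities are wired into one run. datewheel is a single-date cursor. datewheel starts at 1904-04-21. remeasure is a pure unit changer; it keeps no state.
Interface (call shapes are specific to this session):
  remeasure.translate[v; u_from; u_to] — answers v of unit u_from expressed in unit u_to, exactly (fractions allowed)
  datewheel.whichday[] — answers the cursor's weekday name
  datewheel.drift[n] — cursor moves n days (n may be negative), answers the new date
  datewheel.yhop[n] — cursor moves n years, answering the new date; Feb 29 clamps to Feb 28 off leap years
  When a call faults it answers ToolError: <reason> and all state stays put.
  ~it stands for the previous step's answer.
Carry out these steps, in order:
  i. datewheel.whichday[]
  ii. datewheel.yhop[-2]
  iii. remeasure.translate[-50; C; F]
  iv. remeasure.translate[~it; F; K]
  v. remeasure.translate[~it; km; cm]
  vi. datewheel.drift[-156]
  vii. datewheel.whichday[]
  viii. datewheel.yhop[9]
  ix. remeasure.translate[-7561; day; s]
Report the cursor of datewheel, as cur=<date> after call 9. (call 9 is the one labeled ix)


[in] datewheel.whichday
= Thursday
[in] datewheel.yhop -2
= 1902-04-21
[in] remeasure.translate -50 C F
= -58
[in] remeasure.translate ~it F K
= 4463/20
[in] remeasure.translate ~it km cm
= 22315000
[in] datewheel.drift -156
= 1901-11-16
[in] datewheel.whichday
= Saturday
[in] datewheel.yhop 9
= 1910-11-16
[in] remeasure.translate -7561 day s
= -653270400

Answer: cur=1910-11-16


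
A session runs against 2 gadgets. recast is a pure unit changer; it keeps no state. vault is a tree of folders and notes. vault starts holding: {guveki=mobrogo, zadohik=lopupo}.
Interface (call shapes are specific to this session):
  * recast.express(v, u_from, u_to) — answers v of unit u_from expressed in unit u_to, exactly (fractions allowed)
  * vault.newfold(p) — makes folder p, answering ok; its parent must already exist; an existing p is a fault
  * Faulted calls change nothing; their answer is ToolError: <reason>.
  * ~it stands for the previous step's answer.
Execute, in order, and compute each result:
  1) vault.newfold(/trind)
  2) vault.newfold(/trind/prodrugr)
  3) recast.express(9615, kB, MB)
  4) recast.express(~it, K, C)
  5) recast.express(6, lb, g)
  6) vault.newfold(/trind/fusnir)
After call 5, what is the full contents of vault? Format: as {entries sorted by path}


Answer: {guveki=mobrogo, trind/, trind/prodrugr/, zadohik=lopupo}

Derivation:
Next I call vault.newfold with /trind, → ok.
Now I run vault.newfold with /trind/prodrugr, — result: ok.
Next I call recast.express with 9615, kB, MB, giving 1923/200.
Now I run recast.express with ~it, K, C, which returns -52707/200.
I use recast.express with 6, lb, g, and get 136077711/50000.
I use vault.newfold with /trind/fusnir, which returns ok.


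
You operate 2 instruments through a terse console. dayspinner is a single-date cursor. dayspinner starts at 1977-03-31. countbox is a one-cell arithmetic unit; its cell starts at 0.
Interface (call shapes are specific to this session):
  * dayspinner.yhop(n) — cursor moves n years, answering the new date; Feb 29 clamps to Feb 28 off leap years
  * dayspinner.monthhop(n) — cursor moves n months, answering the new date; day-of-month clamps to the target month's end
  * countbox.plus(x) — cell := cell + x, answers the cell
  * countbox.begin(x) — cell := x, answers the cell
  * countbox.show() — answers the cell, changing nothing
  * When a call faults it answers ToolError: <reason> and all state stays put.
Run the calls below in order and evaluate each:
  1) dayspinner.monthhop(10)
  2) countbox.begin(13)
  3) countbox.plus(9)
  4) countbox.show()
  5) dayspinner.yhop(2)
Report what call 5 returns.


Answer: 1980-01-31

Derivation:
→ dayspinner.monthhop(n: 10)
← 1978-01-31
→ countbox.begin(x: 13)
← 13
→ countbox.plus(x: 9)
← 22
→ countbox.show()
← 22
→ dayspinner.yhop(n: 2)
← 1980-01-31
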